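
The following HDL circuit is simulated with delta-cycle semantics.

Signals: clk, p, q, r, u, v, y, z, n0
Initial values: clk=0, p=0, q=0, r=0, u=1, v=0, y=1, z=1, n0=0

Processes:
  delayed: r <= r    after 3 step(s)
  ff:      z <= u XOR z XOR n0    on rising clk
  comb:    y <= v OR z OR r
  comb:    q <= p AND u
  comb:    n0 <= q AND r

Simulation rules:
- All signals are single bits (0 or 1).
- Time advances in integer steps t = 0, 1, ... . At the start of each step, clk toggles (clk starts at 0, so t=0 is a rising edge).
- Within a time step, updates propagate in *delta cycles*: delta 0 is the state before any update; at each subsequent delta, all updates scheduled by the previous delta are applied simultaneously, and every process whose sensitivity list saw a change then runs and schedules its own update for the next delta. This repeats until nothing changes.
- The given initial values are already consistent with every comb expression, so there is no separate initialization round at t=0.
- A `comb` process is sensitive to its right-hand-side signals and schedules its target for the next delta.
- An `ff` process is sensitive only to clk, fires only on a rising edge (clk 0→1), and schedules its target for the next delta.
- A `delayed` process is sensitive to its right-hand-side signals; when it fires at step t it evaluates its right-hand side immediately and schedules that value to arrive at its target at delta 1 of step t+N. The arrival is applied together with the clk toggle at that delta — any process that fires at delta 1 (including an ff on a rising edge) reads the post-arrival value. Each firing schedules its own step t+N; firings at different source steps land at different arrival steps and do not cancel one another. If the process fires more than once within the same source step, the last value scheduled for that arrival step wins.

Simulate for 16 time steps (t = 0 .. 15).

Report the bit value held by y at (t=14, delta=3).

1

t0.Δ0 v=0 q=0 u=1 r=0 n0=0 clk=0 p=0 y=1 z=1
t0.Δ1 v=0 q=0 u=1 r=0 n0=0 clk=1 p=0 y=1 z=1
t0.Δ2 v=0 q=0 u=1 r=0 n0=0 clk=1 p=0 y=1 z=0
t0.Δ3 v=0 q=0 u=1 r=0 n0=0 clk=1 p=0 y=0 z=0
t1.Δ0 v=0 q=0 u=1 r=0 n0=0 clk=1 p=0 y=0 z=0
t1.Δ1 v=0 q=0 u=1 r=0 n0=0 clk=0 p=0 y=0 z=0
t2.Δ0 v=0 q=0 u=1 r=0 n0=0 clk=0 p=0 y=0 z=0
t2.Δ1 v=0 q=0 u=1 r=0 n0=0 clk=1 p=0 y=0 z=0
t2.Δ2 v=0 q=0 u=1 r=0 n0=0 clk=1 p=0 y=0 z=1
t2.Δ3 v=0 q=0 u=1 r=0 n0=0 clk=1 p=0 y=1 z=1
t3.Δ0 v=0 q=0 u=1 r=0 n0=0 clk=1 p=0 y=1 z=1
t3.Δ1 v=0 q=0 u=1 r=0 n0=0 clk=0 p=0 y=1 z=1
t4.Δ0 v=0 q=0 u=1 r=0 n0=0 clk=0 p=0 y=1 z=1
t4.Δ1 v=0 q=0 u=1 r=0 n0=0 clk=1 p=0 y=1 z=1
t4.Δ2 v=0 q=0 u=1 r=0 n0=0 clk=1 p=0 y=1 z=0
t4.Δ3 v=0 q=0 u=1 r=0 n0=0 clk=1 p=0 y=0 z=0
t5.Δ0 v=0 q=0 u=1 r=0 n0=0 clk=1 p=0 y=0 z=0
t5.Δ1 v=0 q=0 u=1 r=0 n0=0 clk=0 p=0 y=0 z=0
t6.Δ0 v=0 q=0 u=1 r=0 n0=0 clk=0 p=0 y=0 z=0
t6.Δ1 v=0 q=0 u=1 r=0 n0=0 clk=1 p=0 y=0 z=0
t6.Δ2 v=0 q=0 u=1 r=0 n0=0 clk=1 p=0 y=0 z=1
t6.Δ3 v=0 q=0 u=1 r=0 n0=0 clk=1 p=0 y=1 z=1
t7.Δ0 v=0 q=0 u=1 r=0 n0=0 clk=1 p=0 y=1 z=1
t7.Δ1 v=0 q=0 u=1 r=0 n0=0 clk=0 p=0 y=1 z=1
t8.Δ0 v=0 q=0 u=1 r=0 n0=0 clk=0 p=0 y=1 z=1
t8.Δ1 v=0 q=0 u=1 r=0 n0=0 clk=1 p=0 y=1 z=1
t8.Δ2 v=0 q=0 u=1 r=0 n0=0 clk=1 p=0 y=1 z=0
t8.Δ3 v=0 q=0 u=1 r=0 n0=0 clk=1 p=0 y=0 z=0
t9.Δ0 v=0 q=0 u=1 r=0 n0=0 clk=1 p=0 y=0 z=0
t9.Δ1 v=0 q=0 u=1 r=0 n0=0 clk=0 p=0 y=0 z=0
t10.Δ0 v=0 q=0 u=1 r=0 n0=0 clk=0 p=0 y=0 z=0
t10.Δ1 v=0 q=0 u=1 r=0 n0=0 clk=1 p=0 y=0 z=0
t10.Δ2 v=0 q=0 u=1 r=0 n0=0 clk=1 p=0 y=0 z=1
t10.Δ3 v=0 q=0 u=1 r=0 n0=0 clk=1 p=0 y=1 z=1
t11.Δ0 v=0 q=0 u=1 r=0 n0=0 clk=1 p=0 y=1 z=1
t11.Δ1 v=0 q=0 u=1 r=0 n0=0 clk=0 p=0 y=1 z=1
t12.Δ0 v=0 q=0 u=1 r=0 n0=0 clk=0 p=0 y=1 z=1
t12.Δ1 v=0 q=0 u=1 r=0 n0=0 clk=1 p=0 y=1 z=1
t12.Δ2 v=0 q=0 u=1 r=0 n0=0 clk=1 p=0 y=1 z=0
t12.Δ3 v=0 q=0 u=1 r=0 n0=0 clk=1 p=0 y=0 z=0
t13.Δ0 v=0 q=0 u=1 r=0 n0=0 clk=1 p=0 y=0 z=0
t13.Δ1 v=0 q=0 u=1 r=0 n0=0 clk=0 p=0 y=0 z=0
t14.Δ0 v=0 q=0 u=1 r=0 n0=0 clk=0 p=0 y=0 z=0
t14.Δ1 v=0 q=0 u=1 r=0 n0=0 clk=1 p=0 y=0 z=0
t14.Δ2 v=0 q=0 u=1 r=0 n0=0 clk=1 p=0 y=0 z=1
t14.Δ3 v=0 q=0 u=1 r=0 n0=0 clk=1 p=0 y=1 z=1
t15.Δ0 v=0 q=0 u=1 r=0 n0=0 clk=1 p=0 y=1 z=1
t15.Δ1 v=0 q=0 u=1 r=0 n0=0 clk=0 p=0 y=1 z=1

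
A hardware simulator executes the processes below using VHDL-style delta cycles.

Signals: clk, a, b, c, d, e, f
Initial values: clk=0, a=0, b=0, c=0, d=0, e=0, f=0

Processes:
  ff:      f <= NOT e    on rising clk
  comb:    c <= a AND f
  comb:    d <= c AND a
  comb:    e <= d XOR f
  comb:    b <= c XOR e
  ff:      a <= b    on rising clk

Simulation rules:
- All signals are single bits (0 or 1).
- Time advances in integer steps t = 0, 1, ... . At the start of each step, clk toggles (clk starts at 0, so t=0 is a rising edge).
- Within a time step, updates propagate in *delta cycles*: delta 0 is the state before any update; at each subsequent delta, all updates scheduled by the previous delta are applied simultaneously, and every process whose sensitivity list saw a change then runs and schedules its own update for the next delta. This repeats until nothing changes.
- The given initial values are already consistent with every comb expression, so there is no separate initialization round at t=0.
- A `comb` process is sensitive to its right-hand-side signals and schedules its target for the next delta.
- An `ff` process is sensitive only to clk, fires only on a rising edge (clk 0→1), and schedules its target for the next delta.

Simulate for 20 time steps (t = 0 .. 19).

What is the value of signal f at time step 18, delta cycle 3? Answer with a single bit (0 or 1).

0

[bits: d,a,f,clk,c,b,e]
t=0: Δ0=0000000 Δ1=0001000 Δ2=0011000 Δ3=0011001 Δ4=0011011 | 4Δ
t=1: Δ0=0011011 Δ1=0010011 | 1Δ
t=2: Δ0=0010011 Δ1=0011011 Δ2=0101011 Δ3=0101010 Δ4=0101000 | 4Δ
t=3: Δ0=0101000 Δ1=0100000 | 1Δ
t=4: Δ0=0100000 Δ1=0101000 Δ2=0011000 Δ3=0011001 Δ4=0011011 | 4Δ
t=5: Δ0=0011011 Δ1=0010011 | 1Δ
t=6: Δ0=0010011 Δ1=0011011 Δ2=0101011 Δ3=0101010 Δ4=0101000 | 4Δ
t=7: Δ0=0101000 Δ1=0100000 | 1Δ
t=8: Δ0=0100000 Δ1=0101000 Δ2=0011000 Δ3=0011001 Δ4=0011011 | 4Δ
t=9: Δ0=0011011 Δ1=0010011 | 1Δ
t=10: Δ0=0010011 Δ1=0011011 Δ2=0101011 Δ3=0101010 Δ4=0101000 | 4Δ
t=11: Δ0=0101000 Δ1=0100000 | 1Δ
t=12: Δ0=0100000 Δ1=0101000 Δ2=0011000 Δ3=0011001 Δ4=0011011 | 4Δ
t=13: Δ0=0011011 Δ1=0010011 | 1Δ
t=14: Δ0=0010011 Δ1=0011011 Δ2=0101011 Δ3=0101010 Δ4=0101000 | 4Δ
t=15: Δ0=0101000 Δ1=0100000 | 1Δ
t=16: Δ0=0100000 Δ1=0101000 Δ2=0011000 Δ3=0011001 Δ4=0011011 | 4Δ
t=17: Δ0=0011011 Δ1=0010011 | 1Δ
t=18: Δ0=0010011 Δ1=0011011 Δ2=0101011 Δ3=0101010 Δ4=0101000 | 4Δ
t=19: Δ0=0101000 Δ1=0100000 | 1Δ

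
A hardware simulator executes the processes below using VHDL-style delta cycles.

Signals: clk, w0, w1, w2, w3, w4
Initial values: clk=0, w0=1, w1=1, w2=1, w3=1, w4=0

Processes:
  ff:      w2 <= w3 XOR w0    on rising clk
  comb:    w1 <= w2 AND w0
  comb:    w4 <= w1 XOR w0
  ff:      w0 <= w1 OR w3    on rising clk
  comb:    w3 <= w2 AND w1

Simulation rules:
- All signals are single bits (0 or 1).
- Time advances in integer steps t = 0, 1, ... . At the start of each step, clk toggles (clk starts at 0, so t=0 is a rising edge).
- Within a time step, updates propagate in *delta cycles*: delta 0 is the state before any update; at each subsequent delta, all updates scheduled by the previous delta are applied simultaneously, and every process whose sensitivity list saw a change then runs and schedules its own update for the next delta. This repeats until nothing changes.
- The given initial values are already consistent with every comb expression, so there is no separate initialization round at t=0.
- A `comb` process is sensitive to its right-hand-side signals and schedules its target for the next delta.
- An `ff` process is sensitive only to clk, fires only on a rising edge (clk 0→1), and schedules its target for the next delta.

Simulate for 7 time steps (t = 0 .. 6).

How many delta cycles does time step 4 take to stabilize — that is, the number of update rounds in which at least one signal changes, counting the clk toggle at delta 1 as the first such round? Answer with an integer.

2

[bits: w4,w1,w3,clk,w0,w2]
t=0: Δ0=011011 Δ1=011111 Δ2=011110 Δ3=000110 Δ4=100110 | 4Δ
t=1: Δ0=100110 Δ1=100010 | 1Δ
t=2: Δ0=100010 Δ1=100110 Δ2=100101 Δ3=000101 | 3Δ
t=3: Δ0=000101 Δ1=000001 | 1Δ
t=4: Δ0=000001 Δ1=000101 Δ2=000100 | 2Δ
t=5: Δ0=000100 Δ1=000000 | 1Δ
t=6: Δ0=000000 Δ1=000100 | 1Δ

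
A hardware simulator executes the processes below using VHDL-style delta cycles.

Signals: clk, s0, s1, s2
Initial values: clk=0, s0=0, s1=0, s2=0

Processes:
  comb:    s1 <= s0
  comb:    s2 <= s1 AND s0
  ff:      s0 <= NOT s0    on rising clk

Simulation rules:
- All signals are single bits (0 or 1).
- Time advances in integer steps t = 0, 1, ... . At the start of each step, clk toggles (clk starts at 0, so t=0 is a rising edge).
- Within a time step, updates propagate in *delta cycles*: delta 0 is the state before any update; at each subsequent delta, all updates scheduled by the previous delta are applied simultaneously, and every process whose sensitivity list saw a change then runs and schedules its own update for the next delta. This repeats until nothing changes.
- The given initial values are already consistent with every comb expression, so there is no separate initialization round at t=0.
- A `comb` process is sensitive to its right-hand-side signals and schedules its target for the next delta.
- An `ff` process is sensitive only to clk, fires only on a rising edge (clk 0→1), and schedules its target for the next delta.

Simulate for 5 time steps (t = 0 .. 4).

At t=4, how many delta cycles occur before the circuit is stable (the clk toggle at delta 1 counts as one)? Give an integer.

4

[bits: clk,s0,s1,s2]
t=0: Δ0=0000 Δ1=1000 Δ2=1100 Δ3=1110 Δ4=1111 | 4Δ
t=1: Δ0=1111 Δ1=0111 | 1Δ
t=2: Δ0=0111 Δ1=1111 Δ2=1011 Δ3=1000 | 3Δ
t=3: Δ0=1000 Δ1=0000 | 1Δ
t=4: Δ0=0000 Δ1=1000 Δ2=1100 Δ3=1110 Δ4=1111 | 4Δ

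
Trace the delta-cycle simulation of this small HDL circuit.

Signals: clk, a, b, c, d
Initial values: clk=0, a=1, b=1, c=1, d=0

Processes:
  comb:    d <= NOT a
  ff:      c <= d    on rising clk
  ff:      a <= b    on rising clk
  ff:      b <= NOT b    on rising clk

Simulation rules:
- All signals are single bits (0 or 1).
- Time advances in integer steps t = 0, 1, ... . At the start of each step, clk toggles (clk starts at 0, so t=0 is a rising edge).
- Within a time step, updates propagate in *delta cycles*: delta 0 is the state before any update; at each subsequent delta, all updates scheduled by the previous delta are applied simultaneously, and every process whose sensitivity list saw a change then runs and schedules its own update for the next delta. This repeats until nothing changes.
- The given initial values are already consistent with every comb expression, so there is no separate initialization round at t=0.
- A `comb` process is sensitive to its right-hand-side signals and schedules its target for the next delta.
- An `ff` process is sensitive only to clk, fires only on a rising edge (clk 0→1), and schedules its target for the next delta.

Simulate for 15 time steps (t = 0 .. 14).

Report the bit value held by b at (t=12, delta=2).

t0.Δ0 a=1 d=0 c=1 clk=0 b=1
t0.Δ1 a=1 d=0 c=1 clk=1 b=1
t0.Δ2 a=1 d=0 c=0 clk=1 b=0
t1.Δ0 a=1 d=0 c=0 clk=1 b=0
t1.Δ1 a=1 d=0 c=0 clk=0 b=0
t2.Δ0 a=1 d=0 c=0 clk=0 b=0
t2.Δ1 a=1 d=0 c=0 clk=1 b=0
t2.Δ2 a=0 d=0 c=0 clk=1 b=1
t2.Δ3 a=0 d=1 c=0 clk=1 b=1
t3.Δ0 a=0 d=1 c=0 clk=1 b=1
t3.Δ1 a=0 d=1 c=0 clk=0 b=1
t4.Δ0 a=0 d=1 c=0 clk=0 b=1
t4.Δ1 a=0 d=1 c=0 clk=1 b=1
t4.Δ2 a=1 d=1 c=1 clk=1 b=0
t4.Δ3 a=1 d=0 c=1 clk=1 b=0
t5.Δ0 a=1 d=0 c=1 clk=1 b=0
t5.Δ1 a=1 d=0 c=1 clk=0 b=0
t6.Δ0 a=1 d=0 c=1 clk=0 b=0
t6.Δ1 a=1 d=0 c=1 clk=1 b=0
t6.Δ2 a=0 d=0 c=0 clk=1 b=1
t6.Δ3 a=0 d=1 c=0 clk=1 b=1
t7.Δ0 a=0 d=1 c=0 clk=1 b=1
t7.Δ1 a=0 d=1 c=0 clk=0 b=1
t8.Δ0 a=0 d=1 c=0 clk=0 b=1
t8.Δ1 a=0 d=1 c=0 clk=1 b=1
t8.Δ2 a=1 d=1 c=1 clk=1 b=0
t8.Δ3 a=1 d=0 c=1 clk=1 b=0
t9.Δ0 a=1 d=0 c=1 clk=1 b=0
t9.Δ1 a=1 d=0 c=1 clk=0 b=0
t10.Δ0 a=1 d=0 c=1 clk=0 b=0
t10.Δ1 a=1 d=0 c=1 clk=1 b=0
t10.Δ2 a=0 d=0 c=0 clk=1 b=1
t10.Δ3 a=0 d=1 c=0 clk=1 b=1
t11.Δ0 a=0 d=1 c=0 clk=1 b=1
t11.Δ1 a=0 d=1 c=0 clk=0 b=1
t12.Δ0 a=0 d=1 c=0 clk=0 b=1
t12.Δ1 a=0 d=1 c=0 clk=1 b=1
t12.Δ2 a=1 d=1 c=1 clk=1 b=0
t12.Δ3 a=1 d=0 c=1 clk=1 b=0
t13.Δ0 a=1 d=0 c=1 clk=1 b=0
t13.Δ1 a=1 d=0 c=1 clk=0 b=0
t14.Δ0 a=1 d=0 c=1 clk=0 b=0
t14.Δ1 a=1 d=0 c=1 clk=1 b=0
t14.Δ2 a=0 d=0 c=0 clk=1 b=1
t14.Δ3 a=0 d=1 c=0 clk=1 b=1

0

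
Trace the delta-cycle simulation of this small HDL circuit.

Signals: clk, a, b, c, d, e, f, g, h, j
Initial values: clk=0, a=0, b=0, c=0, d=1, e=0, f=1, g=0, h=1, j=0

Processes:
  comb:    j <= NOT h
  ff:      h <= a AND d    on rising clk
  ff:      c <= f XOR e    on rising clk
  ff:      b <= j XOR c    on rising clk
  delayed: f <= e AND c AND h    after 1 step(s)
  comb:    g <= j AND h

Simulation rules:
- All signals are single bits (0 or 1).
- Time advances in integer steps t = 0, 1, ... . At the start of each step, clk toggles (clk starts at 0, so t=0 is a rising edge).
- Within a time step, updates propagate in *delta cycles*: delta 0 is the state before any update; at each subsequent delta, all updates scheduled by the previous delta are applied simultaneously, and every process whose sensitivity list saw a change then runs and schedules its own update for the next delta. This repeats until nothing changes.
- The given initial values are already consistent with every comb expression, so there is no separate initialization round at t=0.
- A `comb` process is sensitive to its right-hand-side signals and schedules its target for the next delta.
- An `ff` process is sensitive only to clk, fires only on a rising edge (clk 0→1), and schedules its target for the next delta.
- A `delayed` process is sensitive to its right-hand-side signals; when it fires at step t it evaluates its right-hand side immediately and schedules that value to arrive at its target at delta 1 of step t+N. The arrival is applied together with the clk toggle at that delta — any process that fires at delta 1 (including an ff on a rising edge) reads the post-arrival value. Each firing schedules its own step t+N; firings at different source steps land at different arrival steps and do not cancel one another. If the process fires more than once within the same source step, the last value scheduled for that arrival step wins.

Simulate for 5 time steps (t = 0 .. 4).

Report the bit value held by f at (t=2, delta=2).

[bits: clk,b,j,h,e,c,a,d,g,f]
t=0: Δ0=0001000101 Δ1=1001000101 Δ2=1000010101 Δ3=1010010101 | 3Δ
t=1: Δ0=1010010101 Δ1=0010010100 | 1Δ
t=2: Δ0=0010010100 Δ1=1010010100 Δ2=1010000100 | 2Δ
t=3: Δ0=1010000100 Δ1=0010000100 | 1Δ
t=4: Δ0=0010000100 Δ1=1010000100 Δ2=1110000100 | 2Δ

0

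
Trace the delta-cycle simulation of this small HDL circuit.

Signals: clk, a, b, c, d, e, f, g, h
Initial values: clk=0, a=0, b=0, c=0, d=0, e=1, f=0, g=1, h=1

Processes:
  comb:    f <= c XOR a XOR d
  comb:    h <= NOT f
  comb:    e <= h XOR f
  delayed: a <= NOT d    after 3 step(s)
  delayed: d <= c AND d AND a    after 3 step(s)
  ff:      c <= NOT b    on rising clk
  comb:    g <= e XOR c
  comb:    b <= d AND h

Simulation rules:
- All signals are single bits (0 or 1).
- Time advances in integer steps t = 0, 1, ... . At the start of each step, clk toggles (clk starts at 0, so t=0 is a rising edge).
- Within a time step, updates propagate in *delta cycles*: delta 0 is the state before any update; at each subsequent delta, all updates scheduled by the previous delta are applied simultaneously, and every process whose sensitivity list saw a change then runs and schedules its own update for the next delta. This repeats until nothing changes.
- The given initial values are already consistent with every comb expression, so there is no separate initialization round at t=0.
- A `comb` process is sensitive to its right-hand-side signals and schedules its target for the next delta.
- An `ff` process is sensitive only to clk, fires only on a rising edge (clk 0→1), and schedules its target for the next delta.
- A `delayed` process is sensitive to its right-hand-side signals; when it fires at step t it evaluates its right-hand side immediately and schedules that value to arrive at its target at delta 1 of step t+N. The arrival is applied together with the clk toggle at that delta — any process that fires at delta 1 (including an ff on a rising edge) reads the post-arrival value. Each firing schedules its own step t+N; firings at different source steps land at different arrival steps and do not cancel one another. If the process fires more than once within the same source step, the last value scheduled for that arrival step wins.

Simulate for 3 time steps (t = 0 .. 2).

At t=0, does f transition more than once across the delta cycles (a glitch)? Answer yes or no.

no

t0.Δ0 f=0 e=1 h=1 clk=0 b=0 c=0 g=1 a=0 d=0
t0.Δ1 f=0 e=1 h=1 clk=1 b=0 c=0 g=1 a=0 d=0
t0.Δ2 f=0 e=1 h=1 clk=1 b=0 c=1 g=1 a=0 d=0
t0.Δ3 f=1 e=1 h=1 clk=1 b=0 c=1 g=0 a=0 d=0
t0.Δ4 f=1 e=0 h=0 clk=1 b=0 c=1 g=0 a=0 d=0
t0.Δ5 f=1 e=1 h=0 clk=1 b=0 c=1 g=1 a=0 d=0
t0.Δ6 f=1 e=1 h=0 clk=1 b=0 c=1 g=0 a=0 d=0
t1.Δ0 f=1 e=1 h=0 clk=1 b=0 c=1 g=0 a=0 d=0
t1.Δ1 f=1 e=1 h=0 clk=0 b=0 c=1 g=0 a=0 d=0
t2.Δ0 f=1 e=1 h=0 clk=0 b=0 c=1 g=0 a=0 d=0
t2.Δ1 f=1 e=1 h=0 clk=1 b=0 c=1 g=0 a=0 d=0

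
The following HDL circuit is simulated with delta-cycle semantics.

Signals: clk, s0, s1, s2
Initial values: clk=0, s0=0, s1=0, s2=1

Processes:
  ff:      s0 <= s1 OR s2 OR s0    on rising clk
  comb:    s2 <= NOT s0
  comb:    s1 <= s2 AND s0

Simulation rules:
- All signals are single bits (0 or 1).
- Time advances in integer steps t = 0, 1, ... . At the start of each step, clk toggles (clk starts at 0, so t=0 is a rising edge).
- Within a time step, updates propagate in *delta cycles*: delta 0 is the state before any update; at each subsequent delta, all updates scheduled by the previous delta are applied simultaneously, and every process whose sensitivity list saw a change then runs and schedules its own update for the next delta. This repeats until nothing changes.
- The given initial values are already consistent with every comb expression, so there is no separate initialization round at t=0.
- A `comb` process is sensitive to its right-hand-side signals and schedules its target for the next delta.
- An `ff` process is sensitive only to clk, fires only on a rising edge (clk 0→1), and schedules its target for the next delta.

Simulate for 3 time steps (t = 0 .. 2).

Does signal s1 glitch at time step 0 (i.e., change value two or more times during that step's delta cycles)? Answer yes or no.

yes

t=0 Δ0: clk=0 s2=1 s1=0 s0=0
  Δ1: clk:0→1
  Δ2: s0:0→1
  Δ3: s2:1→0, s1:0→1
  Δ4: s1:1→0
  (4Δ to stable)
t=1 Δ0: clk=1 s2=0 s1=0 s0=1
  Δ1: clk:1→0
  (1Δ to stable)
t=2 Δ0: clk=0 s2=0 s1=0 s0=1
  Δ1: clk:0→1
  (1Δ to stable)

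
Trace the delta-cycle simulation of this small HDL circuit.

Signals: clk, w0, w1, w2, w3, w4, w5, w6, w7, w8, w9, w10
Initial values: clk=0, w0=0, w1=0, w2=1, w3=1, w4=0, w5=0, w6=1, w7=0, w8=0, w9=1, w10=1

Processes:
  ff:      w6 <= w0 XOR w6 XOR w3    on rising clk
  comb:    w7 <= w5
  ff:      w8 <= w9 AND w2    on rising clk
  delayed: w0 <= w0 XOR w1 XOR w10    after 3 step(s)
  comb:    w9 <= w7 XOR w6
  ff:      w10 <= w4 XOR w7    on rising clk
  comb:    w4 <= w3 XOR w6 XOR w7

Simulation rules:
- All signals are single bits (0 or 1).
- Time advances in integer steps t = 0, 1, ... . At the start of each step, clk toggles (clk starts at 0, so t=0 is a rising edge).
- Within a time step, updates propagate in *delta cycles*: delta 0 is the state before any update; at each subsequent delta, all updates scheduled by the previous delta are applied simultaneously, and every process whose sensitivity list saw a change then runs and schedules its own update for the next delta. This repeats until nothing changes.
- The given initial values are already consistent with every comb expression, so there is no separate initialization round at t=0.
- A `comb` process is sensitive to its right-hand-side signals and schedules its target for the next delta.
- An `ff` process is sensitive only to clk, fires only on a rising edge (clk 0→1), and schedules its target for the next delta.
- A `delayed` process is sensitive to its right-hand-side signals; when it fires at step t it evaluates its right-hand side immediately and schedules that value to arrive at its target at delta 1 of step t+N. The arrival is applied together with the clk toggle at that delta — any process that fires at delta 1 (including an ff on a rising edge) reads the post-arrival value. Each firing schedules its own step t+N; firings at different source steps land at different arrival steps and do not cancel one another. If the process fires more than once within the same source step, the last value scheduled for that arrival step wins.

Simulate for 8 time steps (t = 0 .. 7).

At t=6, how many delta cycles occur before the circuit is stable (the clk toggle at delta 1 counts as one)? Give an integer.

t=0 Δ0: w1=0 w2=1 w10=1 w3=1 w0=0 clk=0 w7=0 w8=0 w4=0 w6=1 w5=0 w9=1
  Δ1: clk:0→1
  Δ2: w10:1→0, w8:0→1, w6:1→0
  Δ3: w4:0→1, w9:1→0
  (3Δ to stable)
t=1 Δ0: w1=0 w2=1 w10=0 w3=1 w0=0 clk=1 w7=0 w8=1 w4=1 w6=0 w5=0 w9=0
  Δ1: clk:1→0
  (1Δ to stable)
t=2 Δ0: w1=0 w2=1 w10=0 w3=1 w0=0 clk=0 w7=0 w8=1 w4=1 w6=0 w5=0 w9=0
  Δ1: clk:0→1
  Δ2: w10:0→1, w8:1→0, w6:0→1
  Δ3: w4:1→0, w9:0→1
  (3Δ to stable)
t=3 Δ0: w1=0 w2=1 w10=1 w3=1 w0=0 clk=1 w7=0 w8=0 w4=0 w6=1 w5=0 w9=1
  Δ1: clk:1→0
  (1Δ to stable)
t=4 Δ0: w1=0 w2=1 w10=1 w3=1 w0=0 clk=0 w7=0 w8=0 w4=0 w6=1 w5=0 w9=1
  Δ1: clk:0→1
  Δ2: w10:1→0, w8:0→1, w6:1→0
  Δ3: w4:0→1, w9:1→0
  (3Δ to stable)
t=5 Δ0: w1=0 w2=1 w10=0 w3=1 w0=0 clk=1 w7=0 w8=1 w4=1 w6=0 w5=0 w9=0
  Δ1: w0:0→1, clk:1→0
  (1Δ to stable)
t=6 Δ0: w1=0 w2=1 w10=0 w3=1 w0=1 clk=0 w7=0 w8=1 w4=1 w6=0 w5=0 w9=0
  Δ1: clk:0→1
  Δ2: w10:0→1, w8:1→0
  (2Δ to stable)
t=7 Δ0: w1=0 w2=1 w10=1 w3=1 w0=1 clk=1 w7=0 w8=0 w4=1 w6=0 w5=0 w9=0
  Δ1: w0:1→0, clk:1→0
  (1Δ to stable)

2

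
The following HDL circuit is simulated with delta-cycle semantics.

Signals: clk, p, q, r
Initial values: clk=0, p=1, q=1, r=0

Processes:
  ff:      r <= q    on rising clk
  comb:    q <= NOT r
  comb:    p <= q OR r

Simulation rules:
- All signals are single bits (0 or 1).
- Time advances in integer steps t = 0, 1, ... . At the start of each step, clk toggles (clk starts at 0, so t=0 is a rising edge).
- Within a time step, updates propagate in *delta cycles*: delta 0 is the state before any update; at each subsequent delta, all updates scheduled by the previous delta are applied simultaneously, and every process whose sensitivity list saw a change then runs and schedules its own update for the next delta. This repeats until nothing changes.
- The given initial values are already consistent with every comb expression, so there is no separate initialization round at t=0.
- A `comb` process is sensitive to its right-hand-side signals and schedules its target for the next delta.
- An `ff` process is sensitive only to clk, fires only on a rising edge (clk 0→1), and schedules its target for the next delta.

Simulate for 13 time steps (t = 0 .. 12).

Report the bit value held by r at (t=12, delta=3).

t0.Δ0 r=0 p=1 q=1 clk=0
t0.Δ1 r=0 p=1 q=1 clk=1
t0.Δ2 r=1 p=1 q=1 clk=1
t0.Δ3 r=1 p=1 q=0 clk=1
t1.Δ0 r=1 p=1 q=0 clk=1
t1.Δ1 r=1 p=1 q=0 clk=0
t2.Δ0 r=1 p=1 q=0 clk=0
t2.Δ1 r=1 p=1 q=0 clk=1
t2.Δ2 r=0 p=1 q=0 clk=1
t2.Δ3 r=0 p=0 q=1 clk=1
t2.Δ4 r=0 p=1 q=1 clk=1
t3.Δ0 r=0 p=1 q=1 clk=1
t3.Δ1 r=0 p=1 q=1 clk=0
t4.Δ0 r=0 p=1 q=1 clk=0
t4.Δ1 r=0 p=1 q=1 clk=1
t4.Δ2 r=1 p=1 q=1 clk=1
t4.Δ3 r=1 p=1 q=0 clk=1
t5.Δ0 r=1 p=1 q=0 clk=1
t5.Δ1 r=1 p=1 q=0 clk=0
t6.Δ0 r=1 p=1 q=0 clk=0
t6.Δ1 r=1 p=1 q=0 clk=1
t6.Δ2 r=0 p=1 q=0 clk=1
t6.Δ3 r=0 p=0 q=1 clk=1
t6.Δ4 r=0 p=1 q=1 clk=1
t7.Δ0 r=0 p=1 q=1 clk=1
t7.Δ1 r=0 p=1 q=1 clk=0
t8.Δ0 r=0 p=1 q=1 clk=0
t8.Δ1 r=0 p=1 q=1 clk=1
t8.Δ2 r=1 p=1 q=1 clk=1
t8.Δ3 r=1 p=1 q=0 clk=1
t9.Δ0 r=1 p=1 q=0 clk=1
t9.Δ1 r=1 p=1 q=0 clk=0
t10.Δ0 r=1 p=1 q=0 clk=0
t10.Δ1 r=1 p=1 q=0 clk=1
t10.Δ2 r=0 p=1 q=0 clk=1
t10.Δ3 r=0 p=0 q=1 clk=1
t10.Δ4 r=0 p=1 q=1 clk=1
t11.Δ0 r=0 p=1 q=1 clk=1
t11.Δ1 r=0 p=1 q=1 clk=0
t12.Δ0 r=0 p=1 q=1 clk=0
t12.Δ1 r=0 p=1 q=1 clk=1
t12.Δ2 r=1 p=1 q=1 clk=1
t12.Δ3 r=1 p=1 q=0 clk=1

1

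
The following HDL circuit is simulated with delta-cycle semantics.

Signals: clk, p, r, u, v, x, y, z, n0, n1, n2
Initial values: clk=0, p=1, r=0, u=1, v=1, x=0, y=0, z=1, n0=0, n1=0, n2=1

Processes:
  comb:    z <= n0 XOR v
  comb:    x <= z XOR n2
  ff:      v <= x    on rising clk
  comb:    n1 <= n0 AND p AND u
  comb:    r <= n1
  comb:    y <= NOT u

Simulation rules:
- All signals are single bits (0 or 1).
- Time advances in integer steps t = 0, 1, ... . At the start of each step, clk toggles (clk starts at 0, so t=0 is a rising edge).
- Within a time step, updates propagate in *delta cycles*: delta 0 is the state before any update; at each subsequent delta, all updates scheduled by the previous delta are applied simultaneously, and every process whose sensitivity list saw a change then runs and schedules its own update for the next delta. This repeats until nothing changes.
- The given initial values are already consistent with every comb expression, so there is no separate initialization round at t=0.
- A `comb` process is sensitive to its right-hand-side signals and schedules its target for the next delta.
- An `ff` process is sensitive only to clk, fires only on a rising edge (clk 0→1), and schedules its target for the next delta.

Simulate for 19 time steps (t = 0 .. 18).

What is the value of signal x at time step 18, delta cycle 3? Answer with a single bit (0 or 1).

1

t0.Δ0 v=1 z=1 y=0 n0=0 n2=1 u=1 clk=0 x=0 n1=0 r=0 p=1
t0.Δ1 v=1 z=1 y=0 n0=0 n2=1 u=1 clk=1 x=0 n1=0 r=0 p=1
t0.Δ2 v=0 z=1 y=0 n0=0 n2=1 u=1 clk=1 x=0 n1=0 r=0 p=1
t0.Δ3 v=0 z=0 y=0 n0=0 n2=1 u=1 clk=1 x=0 n1=0 r=0 p=1
t0.Δ4 v=0 z=0 y=0 n0=0 n2=1 u=1 clk=1 x=1 n1=0 r=0 p=1
t1.Δ0 v=0 z=0 y=0 n0=0 n2=1 u=1 clk=1 x=1 n1=0 r=0 p=1
t1.Δ1 v=0 z=0 y=0 n0=0 n2=1 u=1 clk=0 x=1 n1=0 r=0 p=1
t2.Δ0 v=0 z=0 y=0 n0=0 n2=1 u=1 clk=0 x=1 n1=0 r=0 p=1
t2.Δ1 v=0 z=0 y=0 n0=0 n2=1 u=1 clk=1 x=1 n1=0 r=0 p=1
t2.Δ2 v=1 z=0 y=0 n0=0 n2=1 u=1 clk=1 x=1 n1=0 r=0 p=1
t2.Δ3 v=1 z=1 y=0 n0=0 n2=1 u=1 clk=1 x=1 n1=0 r=0 p=1
t2.Δ4 v=1 z=1 y=0 n0=0 n2=1 u=1 clk=1 x=0 n1=0 r=0 p=1
t3.Δ0 v=1 z=1 y=0 n0=0 n2=1 u=1 clk=1 x=0 n1=0 r=0 p=1
t3.Δ1 v=1 z=1 y=0 n0=0 n2=1 u=1 clk=0 x=0 n1=0 r=0 p=1
t4.Δ0 v=1 z=1 y=0 n0=0 n2=1 u=1 clk=0 x=0 n1=0 r=0 p=1
t4.Δ1 v=1 z=1 y=0 n0=0 n2=1 u=1 clk=1 x=0 n1=0 r=0 p=1
t4.Δ2 v=0 z=1 y=0 n0=0 n2=1 u=1 clk=1 x=0 n1=0 r=0 p=1
t4.Δ3 v=0 z=0 y=0 n0=0 n2=1 u=1 clk=1 x=0 n1=0 r=0 p=1
t4.Δ4 v=0 z=0 y=0 n0=0 n2=1 u=1 clk=1 x=1 n1=0 r=0 p=1
t5.Δ0 v=0 z=0 y=0 n0=0 n2=1 u=1 clk=1 x=1 n1=0 r=0 p=1
t5.Δ1 v=0 z=0 y=0 n0=0 n2=1 u=1 clk=0 x=1 n1=0 r=0 p=1
t6.Δ0 v=0 z=0 y=0 n0=0 n2=1 u=1 clk=0 x=1 n1=0 r=0 p=1
t6.Δ1 v=0 z=0 y=0 n0=0 n2=1 u=1 clk=1 x=1 n1=0 r=0 p=1
t6.Δ2 v=1 z=0 y=0 n0=0 n2=1 u=1 clk=1 x=1 n1=0 r=0 p=1
t6.Δ3 v=1 z=1 y=0 n0=0 n2=1 u=1 clk=1 x=1 n1=0 r=0 p=1
t6.Δ4 v=1 z=1 y=0 n0=0 n2=1 u=1 clk=1 x=0 n1=0 r=0 p=1
t7.Δ0 v=1 z=1 y=0 n0=0 n2=1 u=1 clk=1 x=0 n1=0 r=0 p=1
t7.Δ1 v=1 z=1 y=0 n0=0 n2=1 u=1 clk=0 x=0 n1=0 r=0 p=1
t8.Δ0 v=1 z=1 y=0 n0=0 n2=1 u=1 clk=0 x=0 n1=0 r=0 p=1
t8.Δ1 v=1 z=1 y=0 n0=0 n2=1 u=1 clk=1 x=0 n1=0 r=0 p=1
t8.Δ2 v=0 z=1 y=0 n0=0 n2=1 u=1 clk=1 x=0 n1=0 r=0 p=1
t8.Δ3 v=0 z=0 y=0 n0=0 n2=1 u=1 clk=1 x=0 n1=0 r=0 p=1
t8.Δ4 v=0 z=0 y=0 n0=0 n2=1 u=1 clk=1 x=1 n1=0 r=0 p=1
t9.Δ0 v=0 z=0 y=0 n0=0 n2=1 u=1 clk=1 x=1 n1=0 r=0 p=1
t9.Δ1 v=0 z=0 y=0 n0=0 n2=1 u=1 clk=0 x=1 n1=0 r=0 p=1
t10.Δ0 v=0 z=0 y=0 n0=0 n2=1 u=1 clk=0 x=1 n1=0 r=0 p=1
t10.Δ1 v=0 z=0 y=0 n0=0 n2=1 u=1 clk=1 x=1 n1=0 r=0 p=1
t10.Δ2 v=1 z=0 y=0 n0=0 n2=1 u=1 clk=1 x=1 n1=0 r=0 p=1
t10.Δ3 v=1 z=1 y=0 n0=0 n2=1 u=1 clk=1 x=1 n1=0 r=0 p=1
t10.Δ4 v=1 z=1 y=0 n0=0 n2=1 u=1 clk=1 x=0 n1=0 r=0 p=1
t11.Δ0 v=1 z=1 y=0 n0=0 n2=1 u=1 clk=1 x=0 n1=0 r=0 p=1
t11.Δ1 v=1 z=1 y=0 n0=0 n2=1 u=1 clk=0 x=0 n1=0 r=0 p=1
t12.Δ0 v=1 z=1 y=0 n0=0 n2=1 u=1 clk=0 x=0 n1=0 r=0 p=1
t12.Δ1 v=1 z=1 y=0 n0=0 n2=1 u=1 clk=1 x=0 n1=0 r=0 p=1
t12.Δ2 v=0 z=1 y=0 n0=0 n2=1 u=1 clk=1 x=0 n1=0 r=0 p=1
t12.Δ3 v=0 z=0 y=0 n0=0 n2=1 u=1 clk=1 x=0 n1=0 r=0 p=1
t12.Δ4 v=0 z=0 y=0 n0=0 n2=1 u=1 clk=1 x=1 n1=0 r=0 p=1
t13.Δ0 v=0 z=0 y=0 n0=0 n2=1 u=1 clk=1 x=1 n1=0 r=0 p=1
t13.Δ1 v=0 z=0 y=0 n0=0 n2=1 u=1 clk=0 x=1 n1=0 r=0 p=1
t14.Δ0 v=0 z=0 y=0 n0=0 n2=1 u=1 clk=0 x=1 n1=0 r=0 p=1
t14.Δ1 v=0 z=0 y=0 n0=0 n2=1 u=1 clk=1 x=1 n1=0 r=0 p=1
t14.Δ2 v=1 z=0 y=0 n0=0 n2=1 u=1 clk=1 x=1 n1=0 r=0 p=1
t14.Δ3 v=1 z=1 y=0 n0=0 n2=1 u=1 clk=1 x=1 n1=0 r=0 p=1
t14.Δ4 v=1 z=1 y=0 n0=0 n2=1 u=1 clk=1 x=0 n1=0 r=0 p=1
t15.Δ0 v=1 z=1 y=0 n0=0 n2=1 u=1 clk=1 x=0 n1=0 r=0 p=1
t15.Δ1 v=1 z=1 y=0 n0=0 n2=1 u=1 clk=0 x=0 n1=0 r=0 p=1
t16.Δ0 v=1 z=1 y=0 n0=0 n2=1 u=1 clk=0 x=0 n1=0 r=0 p=1
t16.Δ1 v=1 z=1 y=0 n0=0 n2=1 u=1 clk=1 x=0 n1=0 r=0 p=1
t16.Δ2 v=0 z=1 y=0 n0=0 n2=1 u=1 clk=1 x=0 n1=0 r=0 p=1
t16.Δ3 v=0 z=0 y=0 n0=0 n2=1 u=1 clk=1 x=0 n1=0 r=0 p=1
t16.Δ4 v=0 z=0 y=0 n0=0 n2=1 u=1 clk=1 x=1 n1=0 r=0 p=1
t17.Δ0 v=0 z=0 y=0 n0=0 n2=1 u=1 clk=1 x=1 n1=0 r=0 p=1
t17.Δ1 v=0 z=0 y=0 n0=0 n2=1 u=1 clk=0 x=1 n1=0 r=0 p=1
t18.Δ0 v=0 z=0 y=0 n0=0 n2=1 u=1 clk=0 x=1 n1=0 r=0 p=1
t18.Δ1 v=0 z=0 y=0 n0=0 n2=1 u=1 clk=1 x=1 n1=0 r=0 p=1
t18.Δ2 v=1 z=0 y=0 n0=0 n2=1 u=1 clk=1 x=1 n1=0 r=0 p=1
t18.Δ3 v=1 z=1 y=0 n0=0 n2=1 u=1 clk=1 x=1 n1=0 r=0 p=1
t18.Δ4 v=1 z=1 y=0 n0=0 n2=1 u=1 clk=1 x=0 n1=0 r=0 p=1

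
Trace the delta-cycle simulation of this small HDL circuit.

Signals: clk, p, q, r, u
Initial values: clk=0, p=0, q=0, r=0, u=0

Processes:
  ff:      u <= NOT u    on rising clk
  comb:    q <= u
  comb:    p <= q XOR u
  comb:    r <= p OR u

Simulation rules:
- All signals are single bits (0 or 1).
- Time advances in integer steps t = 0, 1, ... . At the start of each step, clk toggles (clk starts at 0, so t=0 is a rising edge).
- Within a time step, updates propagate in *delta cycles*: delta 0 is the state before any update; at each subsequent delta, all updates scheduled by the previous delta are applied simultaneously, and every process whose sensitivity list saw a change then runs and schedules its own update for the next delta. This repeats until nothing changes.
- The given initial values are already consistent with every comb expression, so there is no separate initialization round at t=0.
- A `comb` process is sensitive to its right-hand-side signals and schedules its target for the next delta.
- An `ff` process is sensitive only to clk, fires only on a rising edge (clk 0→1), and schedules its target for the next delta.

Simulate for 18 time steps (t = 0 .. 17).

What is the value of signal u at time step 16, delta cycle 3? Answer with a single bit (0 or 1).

t0.Δ0 clk=0 r=0 u=0 p=0 q=0
t0.Δ1 clk=1 r=0 u=0 p=0 q=0
t0.Δ2 clk=1 r=0 u=1 p=0 q=0
t0.Δ3 clk=1 r=1 u=1 p=1 q=1
t0.Δ4 clk=1 r=1 u=1 p=0 q=1
t1.Δ0 clk=1 r=1 u=1 p=0 q=1
t1.Δ1 clk=0 r=1 u=1 p=0 q=1
t2.Δ0 clk=0 r=1 u=1 p=0 q=1
t2.Δ1 clk=1 r=1 u=1 p=0 q=1
t2.Δ2 clk=1 r=1 u=0 p=0 q=1
t2.Δ3 clk=1 r=0 u=0 p=1 q=0
t2.Δ4 clk=1 r=1 u=0 p=0 q=0
t2.Δ5 clk=1 r=0 u=0 p=0 q=0
t3.Δ0 clk=1 r=0 u=0 p=0 q=0
t3.Δ1 clk=0 r=0 u=0 p=0 q=0
t4.Δ0 clk=0 r=0 u=0 p=0 q=0
t4.Δ1 clk=1 r=0 u=0 p=0 q=0
t4.Δ2 clk=1 r=0 u=1 p=0 q=0
t4.Δ3 clk=1 r=1 u=1 p=1 q=1
t4.Δ4 clk=1 r=1 u=1 p=0 q=1
t5.Δ0 clk=1 r=1 u=1 p=0 q=1
t5.Δ1 clk=0 r=1 u=1 p=0 q=1
t6.Δ0 clk=0 r=1 u=1 p=0 q=1
t6.Δ1 clk=1 r=1 u=1 p=0 q=1
t6.Δ2 clk=1 r=1 u=0 p=0 q=1
t6.Δ3 clk=1 r=0 u=0 p=1 q=0
t6.Δ4 clk=1 r=1 u=0 p=0 q=0
t6.Δ5 clk=1 r=0 u=0 p=0 q=0
t7.Δ0 clk=1 r=0 u=0 p=0 q=0
t7.Δ1 clk=0 r=0 u=0 p=0 q=0
t8.Δ0 clk=0 r=0 u=0 p=0 q=0
t8.Δ1 clk=1 r=0 u=0 p=0 q=0
t8.Δ2 clk=1 r=0 u=1 p=0 q=0
t8.Δ3 clk=1 r=1 u=1 p=1 q=1
t8.Δ4 clk=1 r=1 u=1 p=0 q=1
t9.Δ0 clk=1 r=1 u=1 p=0 q=1
t9.Δ1 clk=0 r=1 u=1 p=0 q=1
t10.Δ0 clk=0 r=1 u=1 p=0 q=1
t10.Δ1 clk=1 r=1 u=1 p=0 q=1
t10.Δ2 clk=1 r=1 u=0 p=0 q=1
t10.Δ3 clk=1 r=0 u=0 p=1 q=0
t10.Δ4 clk=1 r=1 u=0 p=0 q=0
t10.Δ5 clk=1 r=0 u=0 p=0 q=0
t11.Δ0 clk=1 r=0 u=0 p=0 q=0
t11.Δ1 clk=0 r=0 u=0 p=0 q=0
t12.Δ0 clk=0 r=0 u=0 p=0 q=0
t12.Δ1 clk=1 r=0 u=0 p=0 q=0
t12.Δ2 clk=1 r=0 u=1 p=0 q=0
t12.Δ3 clk=1 r=1 u=1 p=1 q=1
t12.Δ4 clk=1 r=1 u=1 p=0 q=1
t13.Δ0 clk=1 r=1 u=1 p=0 q=1
t13.Δ1 clk=0 r=1 u=1 p=0 q=1
t14.Δ0 clk=0 r=1 u=1 p=0 q=1
t14.Δ1 clk=1 r=1 u=1 p=0 q=1
t14.Δ2 clk=1 r=1 u=0 p=0 q=1
t14.Δ3 clk=1 r=0 u=0 p=1 q=0
t14.Δ4 clk=1 r=1 u=0 p=0 q=0
t14.Δ5 clk=1 r=0 u=0 p=0 q=0
t15.Δ0 clk=1 r=0 u=0 p=0 q=0
t15.Δ1 clk=0 r=0 u=0 p=0 q=0
t16.Δ0 clk=0 r=0 u=0 p=0 q=0
t16.Δ1 clk=1 r=0 u=0 p=0 q=0
t16.Δ2 clk=1 r=0 u=1 p=0 q=0
t16.Δ3 clk=1 r=1 u=1 p=1 q=1
t16.Δ4 clk=1 r=1 u=1 p=0 q=1
t17.Δ0 clk=1 r=1 u=1 p=0 q=1
t17.Δ1 clk=0 r=1 u=1 p=0 q=1

1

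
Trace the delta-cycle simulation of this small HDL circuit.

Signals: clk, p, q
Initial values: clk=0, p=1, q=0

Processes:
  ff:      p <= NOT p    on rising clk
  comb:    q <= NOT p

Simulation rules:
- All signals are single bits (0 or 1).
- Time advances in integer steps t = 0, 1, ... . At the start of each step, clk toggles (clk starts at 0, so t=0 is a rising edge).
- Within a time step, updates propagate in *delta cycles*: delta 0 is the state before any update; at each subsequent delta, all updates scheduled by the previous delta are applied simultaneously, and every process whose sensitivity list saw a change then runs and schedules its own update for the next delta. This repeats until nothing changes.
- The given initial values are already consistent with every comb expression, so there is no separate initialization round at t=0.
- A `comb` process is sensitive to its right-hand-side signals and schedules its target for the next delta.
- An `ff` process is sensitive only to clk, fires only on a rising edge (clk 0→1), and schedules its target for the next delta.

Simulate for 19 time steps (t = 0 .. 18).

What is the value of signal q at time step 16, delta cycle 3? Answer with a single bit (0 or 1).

t=0 Δ0: q=0 p=1 clk=0
  Δ1: clk:0→1
  Δ2: p:1→0
  Δ3: q:0→1
  (3Δ to stable)
t=1 Δ0: q=1 p=0 clk=1
  Δ1: clk:1→0
  (1Δ to stable)
t=2 Δ0: q=1 p=0 clk=0
  Δ1: clk:0→1
  Δ2: p:0→1
  Δ3: q:1→0
  (3Δ to stable)
t=3 Δ0: q=0 p=1 clk=1
  Δ1: clk:1→0
  (1Δ to stable)
t=4 Δ0: q=0 p=1 clk=0
  Δ1: clk:0→1
  Δ2: p:1→0
  Δ3: q:0→1
  (3Δ to stable)
t=5 Δ0: q=1 p=0 clk=1
  Δ1: clk:1→0
  (1Δ to stable)
t=6 Δ0: q=1 p=0 clk=0
  Δ1: clk:0→1
  Δ2: p:0→1
  Δ3: q:1→0
  (3Δ to stable)
t=7 Δ0: q=0 p=1 clk=1
  Δ1: clk:1→0
  (1Δ to stable)
t=8 Δ0: q=0 p=1 clk=0
  Δ1: clk:0→1
  Δ2: p:1→0
  Δ3: q:0→1
  (3Δ to stable)
t=9 Δ0: q=1 p=0 clk=1
  Δ1: clk:1→0
  (1Δ to stable)
t=10 Δ0: q=1 p=0 clk=0
  Δ1: clk:0→1
  Δ2: p:0→1
  Δ3: q:1→0
  (3Δ to stable)
t=11 Δ0: q=0 p=1 clk=1
  Δ1: clk:1→0
  (1Δ to stable)
t=12 Δ0: q=0 p=1 clk=0
  Δ1: clk:0→1
  Δ2: p:1→0
  Δ3: q:0→1
  (3Δ to stable)
t=13 Δ0: q=1 p=0 clk=1
  Δ1: clk:1→0
  (1Δ to stable)
t=14 Δ0: q=1 p=0 clk=0
  Δ1: clk:0→1
  Δ2: p:0→1
  Δ3: q:1→0
  (3Δ to stable)
t=15 Δ0: q=0 p=1 clk=1
  Δ1: clk:1→0
  (1Δ to stable)
t=16 Δ0: q=0 p=1 clk=0
  Δ1: clk:0→1
  Δ2: p:1→0
  Δ3: q:0→1
  (3Δ to stable)
t=17 Δ0: q=1 p=0 clk=1
  Δ1: clk:1→0
  (1Δ to stable)
t=18 Δ0: q=1 p=0 clk=0
  Δ1: clk:0→1
  Δ2: p:0→1
  Δ3: q:1→0
  (3Δ to stable)

1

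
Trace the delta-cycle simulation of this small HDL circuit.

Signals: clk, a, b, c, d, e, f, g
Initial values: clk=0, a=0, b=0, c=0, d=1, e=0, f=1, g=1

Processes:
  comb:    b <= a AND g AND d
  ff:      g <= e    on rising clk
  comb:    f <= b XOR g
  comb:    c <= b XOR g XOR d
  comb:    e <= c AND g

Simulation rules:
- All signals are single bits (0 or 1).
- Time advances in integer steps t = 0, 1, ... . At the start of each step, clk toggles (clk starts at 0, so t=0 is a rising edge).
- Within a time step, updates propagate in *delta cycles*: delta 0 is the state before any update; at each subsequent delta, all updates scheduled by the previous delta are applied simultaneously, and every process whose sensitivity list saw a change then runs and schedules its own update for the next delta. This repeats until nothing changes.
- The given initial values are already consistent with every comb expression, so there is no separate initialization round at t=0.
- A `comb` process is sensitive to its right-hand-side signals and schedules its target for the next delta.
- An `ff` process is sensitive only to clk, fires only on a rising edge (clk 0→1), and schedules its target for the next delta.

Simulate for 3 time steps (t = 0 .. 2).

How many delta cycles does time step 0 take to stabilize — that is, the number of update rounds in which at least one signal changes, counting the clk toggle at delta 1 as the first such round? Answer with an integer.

3

t=0 Δ0: a=0 b=0 g=1 f=1 e=0 clk=0 d=1 c=0
  Δ1: clk:0→1
  Δ2: g:1→0
  Δ3: f:1→0, c:0→1
  (3Δ to stable)
t=1 Δ0: a=0 b=0 g=0 f=0 e=0 clk=1 d=1 c=1
  Δ1: clk:1→0
  (1Δ to stable)
t=2 Δ0: a=0 b=0 g=0 f=0 e=0 clk=0 d=1 c=1
  Δ1: clk:0→1
  (1Δ to stable)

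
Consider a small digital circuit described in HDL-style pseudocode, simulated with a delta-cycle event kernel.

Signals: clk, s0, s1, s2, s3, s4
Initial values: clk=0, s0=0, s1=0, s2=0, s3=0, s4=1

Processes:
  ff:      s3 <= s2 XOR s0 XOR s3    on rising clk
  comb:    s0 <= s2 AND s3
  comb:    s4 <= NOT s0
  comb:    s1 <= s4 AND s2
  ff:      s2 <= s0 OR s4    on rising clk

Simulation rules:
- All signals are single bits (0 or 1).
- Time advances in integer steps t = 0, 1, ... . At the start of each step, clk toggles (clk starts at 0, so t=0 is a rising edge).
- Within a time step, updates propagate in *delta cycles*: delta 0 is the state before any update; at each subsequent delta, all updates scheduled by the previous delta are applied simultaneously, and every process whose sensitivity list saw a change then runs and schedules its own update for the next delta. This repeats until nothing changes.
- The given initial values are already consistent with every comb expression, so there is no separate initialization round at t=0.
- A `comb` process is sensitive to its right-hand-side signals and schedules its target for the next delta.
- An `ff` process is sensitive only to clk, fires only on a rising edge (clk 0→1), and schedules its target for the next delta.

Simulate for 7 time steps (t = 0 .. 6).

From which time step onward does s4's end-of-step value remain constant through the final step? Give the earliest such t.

2

t0.Δ0 s4=1 s3=0 s2=0 clk=0 s0=0 s1=0
t0.Δ1 s4=1 s3=0 s2=0 clk=1 s0=0 s1=0
t0.Δ2 s4=1 s3=0 s2=1 clk=1 s0=0 s1=0
t0.Δ3 s4=1 s3=0 s2=1 clk=1 s0=0 s1=1
t1.Δ0 s4=1 s3=0 s2=1 clk=1 s0=0 s1=1
t1.Δ1 s4=1 s3=0 s2=1 clk=0 s0=0 s1=1
t2.Δ0 s4=1 s3=0 s2=1 clk=0 s0=0 s1=1
t2.Δ1 s4=1 s3=0 s2=1 clk=1 s0=0 s1=1
t2.Δ2 s4=1 s3=1 s2=1 clk=1 s0=0 s1=1
t2.Δ3 s4=1 s3=1 s2=1 clk=1 s0=1 s1=1
t2.Δ4 s4=0 s3=1 s2=1 clk=1 s0=1 s1=1
t2.Δ5 s4=0 s3=1 s2=1 clk=1 s0=1 s1=0
t3.Δ0 s4=0 s3=1 s2=1 clk=1 s0=1 s1=0
t3.Δ1 s4=0 s3=1 s2=1 clk=0 s0=1 s1=0
t4.Δ0 s4=0 s3=1 s2=1 clk=0 s0=1 s1=0
t4.Δ1 s4=0 s3=1 s2=1 clk=1 s0=1 s1=0
t5.Δ0 s4=0 s3=1 s2=1 clk=1 s0=1 s1=0
t5.Δ1 s4=0 s3=1 s2=1 clk=0 s0=1 s1=0
t6.Δ0 s4=0 s3=1 s2=1 clk=0 s0=1 s1=0
t6.Δ1 s4=0 s3=1 s2=1 clk=1 s0=1 s1=0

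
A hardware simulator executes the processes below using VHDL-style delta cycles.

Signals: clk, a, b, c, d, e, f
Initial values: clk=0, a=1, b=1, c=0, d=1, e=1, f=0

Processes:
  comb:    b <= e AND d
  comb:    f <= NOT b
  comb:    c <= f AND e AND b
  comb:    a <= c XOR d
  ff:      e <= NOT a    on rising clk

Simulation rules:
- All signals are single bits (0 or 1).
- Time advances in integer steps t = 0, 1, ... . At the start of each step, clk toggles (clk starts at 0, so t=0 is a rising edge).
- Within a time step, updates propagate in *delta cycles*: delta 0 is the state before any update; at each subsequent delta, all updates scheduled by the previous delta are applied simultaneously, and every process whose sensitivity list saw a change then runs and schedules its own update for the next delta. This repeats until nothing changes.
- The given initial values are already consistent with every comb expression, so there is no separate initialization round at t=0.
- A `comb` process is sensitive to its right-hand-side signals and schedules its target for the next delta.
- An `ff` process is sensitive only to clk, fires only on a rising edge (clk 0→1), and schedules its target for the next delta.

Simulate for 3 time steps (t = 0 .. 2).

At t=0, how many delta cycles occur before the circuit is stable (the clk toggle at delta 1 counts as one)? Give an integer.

4

t=0 Δ0: clk=0 d=1 a=1 c=0 f=0 b=1 e=1
  Δ1: clk:0→1
  Δ2: e:1→0
  Δ3: b:1→0
  Δ4: f:0→1
  (4Δ to stable)
t=1 Δ0: clk=1 d=1 a=1 c=0 f=1 b=0 e=0
  Δ1: clk:1→0
  (1Δ to stable)
t=2 Δ0: clk=0 d=1 a=1 c=0 f=1 b=0 e=0
  Δ1: clk:0→1
  (1Δ to stable)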